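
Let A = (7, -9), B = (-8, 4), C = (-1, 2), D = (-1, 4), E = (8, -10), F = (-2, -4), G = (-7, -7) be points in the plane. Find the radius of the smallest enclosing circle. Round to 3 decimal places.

By Welzl's lemma the MEC is supported by two points (diametrically opposite) or three points (on a circumcircle).
The farthest pair is B–E with squared distance 452. The circle on this segment as diameter has centre (0, -3) and r² = 452/4 = 113.
Check A: distance² to centre = 85 ≤ 113, so it lies inside.
All remaining points lie in this disk, and no smaller disk contains both endpoints, so this is the minimum enclosing circle.
r = √113 ≈ 10.630.

10.630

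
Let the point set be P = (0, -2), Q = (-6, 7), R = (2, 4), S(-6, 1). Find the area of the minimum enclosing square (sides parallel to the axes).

81

The bounding box has width 8 and height 9.
An axis-aligned square enclosing the set must have side ≥ max(width, height).
So the minimum side is max(8, 9) = 9.
Area = 9² = 81.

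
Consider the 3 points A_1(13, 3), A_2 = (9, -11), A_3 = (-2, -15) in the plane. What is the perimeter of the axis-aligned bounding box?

Width = max x − min x = 13 − (-2) = 15.
Height = max y − min y = 3 − (-15) = 18.
Perimeter = 2(15 + 18) = 66.

66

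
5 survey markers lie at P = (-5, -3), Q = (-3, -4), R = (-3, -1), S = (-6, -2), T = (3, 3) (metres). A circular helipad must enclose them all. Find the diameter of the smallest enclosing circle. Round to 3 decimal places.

10.296

By Welzl's lemma the MEC is supported by two points (diametrically opposite) or three points (on a circumcircle).
The farthest pair is S–T with squared distance 106. The circle on this segment as diameter has centre (-1.5, 0.5) and r² = 106/4 = 26.5.
Check P: distance² to centre = 24.5 ≤ 26.5, so it lies inside.
All remaining points lie in this disk, and no smaller disk contains both endpoints, so this is the minimum enclosing circle.
Diameter = 2r = 2√(26.5) ≈ 10.296.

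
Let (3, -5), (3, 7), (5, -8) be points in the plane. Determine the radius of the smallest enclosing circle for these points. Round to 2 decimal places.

7.57

Call the three points A, B, C in the order given.
Side lengths²: AB² = 144, AC² = 13, BC² = 229.
Since BC² = 229 ≥ 144 + 13 = 157, the angle opposite BC is not acute, so the smallest enclosing circle has BC as diameter.
Centre = midpoint of BC = (4, -0.5), r² = 229/4 = 57.25.
r = √(57.25) ≈ 7.57.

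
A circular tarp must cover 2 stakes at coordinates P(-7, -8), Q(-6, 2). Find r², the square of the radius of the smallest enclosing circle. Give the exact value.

The smallest circle enclosing two points has them as diameter endpoints.
Centre = midpoint = (-6.5, -3); r² = |PQ|²/4 = 101/4 = 25.25.

25.25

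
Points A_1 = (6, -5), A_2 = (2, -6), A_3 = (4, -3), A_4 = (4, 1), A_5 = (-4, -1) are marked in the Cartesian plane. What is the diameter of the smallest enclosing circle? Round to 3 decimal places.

10.770

The farthest pair is A_1–A_5 with squared distance 116. The circle on this segment as diameter has centre (1, -3) and r² = 116/4 = 29.
Check A_2: distance² to centre = 10 ≤ 29, so it lies inside.
All remaining points lie in this disk, and no smaller disk contains both endpoints, so this is the minimum enclosing circle.
Diameter = 2r = 2√29 ≈ 10.770.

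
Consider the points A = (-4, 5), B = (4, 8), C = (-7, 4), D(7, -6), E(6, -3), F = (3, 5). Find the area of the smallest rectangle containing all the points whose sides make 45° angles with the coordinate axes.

In coordinates u = x + y, v = x − y the rectangle is axis-aligned; the map (x,y)→(u,v) scales areas by 2.
u-values: 1, 12, -3, 1, 3, 8; range = 12 − (-3) = 15.
v-values: -9, -4, -11, 13, 9, -2; range = 13 − (-11) = 24.
Area = (15 × 24) / 2 = 180.

180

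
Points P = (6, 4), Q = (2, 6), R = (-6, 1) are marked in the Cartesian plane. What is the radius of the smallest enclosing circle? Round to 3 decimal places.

6.185

Side lengths²: PQ² = 20, PR² = 153, QR² = 89.
Since PR² = 153 ≥ 89 + 20 = 109, the angle opposite PR is not acute, so the smallest enclosing circle has PR as diameter.
Centre = midpoint of PR = (0, 2.5), r² = 153/4 = 38.25.
r = √(38.25) ≈ 6.185.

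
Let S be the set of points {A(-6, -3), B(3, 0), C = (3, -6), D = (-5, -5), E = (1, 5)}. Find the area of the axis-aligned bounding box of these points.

x ranges over [-6, 3], width 9.
y ranges over [-6, 5], height 11.
Area = 9 × 11 = 99.

99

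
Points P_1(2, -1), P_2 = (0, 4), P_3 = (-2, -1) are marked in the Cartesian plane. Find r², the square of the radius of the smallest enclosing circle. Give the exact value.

8.41

Side lengths²: P_1P_2² = 29, P_1P_3² = 16, P_2P_3² = 29.
Since P_2P_3² = 29 < 29 + 16 = 45, the triangle is acute, so the smallest enclosing circle is the circumcircle.
Circumcentre = (0, 1.1), r² = 8.41.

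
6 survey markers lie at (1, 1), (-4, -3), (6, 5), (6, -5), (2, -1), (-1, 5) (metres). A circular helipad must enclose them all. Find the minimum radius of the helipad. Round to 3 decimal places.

A smallest enclosing disk is always determined by at most three of the input points on its boundary.
The minimum enclosing circle is determined by three boundary points: (-4, -3), (6, 5), (6, -5).
Their circumcentre is (1.8, 0) with r² = 42.64.
The farthest remaining point (-1, 5) is at distance² 32.84 ≤ 42.64.
r = √(42.64) ≈ 6.530.

6.530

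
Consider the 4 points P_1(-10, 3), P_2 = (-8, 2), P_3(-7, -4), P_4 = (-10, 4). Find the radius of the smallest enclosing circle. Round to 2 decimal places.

A smallest enclosing disk is always determined by at most three of the input points on its boundary.
The farthest pair is P_3–P_4 with squared distance 73. The circle on this segment as diameter has centre (-8.5, 0) and r² = 73/4 = 18.25.
Check P_1: distance² to centre = 11.25 ≤ 18.25, so it lies inside.
All remaining points lie in this disk, and no smaller disk contains both endpoints, so this is the minimum enclosing circle.
r = √(18.25) ≈ 4.27.

4.27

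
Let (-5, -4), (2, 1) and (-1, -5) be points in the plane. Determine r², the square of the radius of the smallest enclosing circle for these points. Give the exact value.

18.5

Call the three points A, B, C in the order given.
Side lengths²: AB² = 74, AC² = 17, BC² = 45.
Since AB² = 74 ≥ 45 + 17 = 62, the angle opposite AB is not acute, so the smallest enclosing circle has AB as diameter.
Centre = midpoint of AB = (-1.5, -1.5), r² = 74/4 = 18.5.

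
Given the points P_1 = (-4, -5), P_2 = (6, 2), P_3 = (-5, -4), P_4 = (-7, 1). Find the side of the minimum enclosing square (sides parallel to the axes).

13

The bounding box has width 13 and height 7.
An axis-aligned square enclosing the set must have side ≥ max(width, height).
So the minimum side is max(13, 7) = 13.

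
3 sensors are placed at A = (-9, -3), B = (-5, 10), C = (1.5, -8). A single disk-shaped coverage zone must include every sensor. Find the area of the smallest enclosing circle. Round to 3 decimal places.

287.652

Side lengths²: AB² = 185, AC² = 135.25, BC² = 366.25.
Since BC² = 366.25 ≥ 185 + 135.25 = 320.25, the angle opposite BC is not acute, so the smallest enclosing circle has BC as diameter.
Centre = midpoint of BC = (-1.75, 1), r² = 366.25/4 = 91.5625.
Area = π·r² = π·91.5625 ≈ 287.652.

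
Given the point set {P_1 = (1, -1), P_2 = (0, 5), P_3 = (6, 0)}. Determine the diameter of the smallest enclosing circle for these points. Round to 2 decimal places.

Side lengths²: P_1P_2² = 37, P_1P_3² = 26, P_2P_3² = 61.
Since P_2P_3² = 61 < 37 + 26 = 63, the triangle is acute, so the smallest enclosing circle is the circumcircle.
Circumcentre = (181/62, 149/62), r² = 29341/1922.
Diameter = 2r = 2√(29341/1922) ≈ 7.81.

7.81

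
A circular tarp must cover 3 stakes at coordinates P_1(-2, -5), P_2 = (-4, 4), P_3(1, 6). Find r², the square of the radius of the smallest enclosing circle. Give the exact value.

Side lengths²: P_1P_2² = 85, P_1P_3² = 130, P_2P_3² = 29.
Since P_1P_3² = 130 ≥ 85 + 29 = 114, the angle opposite P_1P_3 is not acute, so the smallest enclosing circle has P_1P_3 as diameter.
Centre = midpoint of P_1P_3 = (-0.5, 0.5), r² = 130/4 = 32.5.

32.5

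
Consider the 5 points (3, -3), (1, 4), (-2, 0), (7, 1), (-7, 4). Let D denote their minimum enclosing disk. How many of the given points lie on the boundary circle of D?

The minimum enclosing circle of a finite set is fixed by two of the points (as a diameter) or three (as a circumcircle).
The farthest pair is (7, 1)–(-7, 4) with squared distance 205. The circle on this segment as diameter has centre (0, 2.5) and r² = 205/4 = 51.25.
Check (3, -3): distance² to centre = 39.25 ≤ 51.25, so it lies inside.
All remaining points lie in this disk, and no smaller disk contains both endpoints, so this is the minimum enclosing circle.
The points at distance exactly r from the centre are (7, 1), (-7, 4) — 2 points.

2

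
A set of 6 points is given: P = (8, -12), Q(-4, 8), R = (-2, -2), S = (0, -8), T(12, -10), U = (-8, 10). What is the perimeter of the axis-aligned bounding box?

84

Width = max x − min x = 12 − (-8) = 20.
Height = max y − min y = 10 − (-12) = 22.
Perimeter = 2(20 + 22) = 84.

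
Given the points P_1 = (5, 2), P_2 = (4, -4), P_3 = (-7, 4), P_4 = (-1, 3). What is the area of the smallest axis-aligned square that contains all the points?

144

The bounding box has width 12 and height 8.
An axis-aligned square enclosing the set must have side ≥ max(width, height).
So the minimum side is max(12, 8) = 12.
Area = 12² = 144.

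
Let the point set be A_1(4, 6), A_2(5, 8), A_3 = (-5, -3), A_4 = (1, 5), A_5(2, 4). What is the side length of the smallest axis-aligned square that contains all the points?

11

The bounding box has width 10 and height 11.
An axis-aligned square enclosing the set must have side ≥ max(width, height).
So the minimum side is max(10, 11) = 11.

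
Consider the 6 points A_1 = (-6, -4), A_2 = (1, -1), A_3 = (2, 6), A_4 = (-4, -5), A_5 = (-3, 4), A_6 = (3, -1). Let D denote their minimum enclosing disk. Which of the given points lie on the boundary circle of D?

A smallest enclosing disk is always determined by at most three of the input points on its boundary.
The farthest pair is A_1–A_3 with squared distance 164. The circle on this segment as diameter has centre (-2, 1) and r² = 164/4 = 41.
Check A_2: distance² to centre = 13 ≤ 41, so it lies inside.
All remaining points lie in this disk, and no smaller disk contains both endpoints, so this is the minimum enclosing circle.
The points at distance exactly r from the centre are A_1, A_3 — 2 points.

A_1, A_3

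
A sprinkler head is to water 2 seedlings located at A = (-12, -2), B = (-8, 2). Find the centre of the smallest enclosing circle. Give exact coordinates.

The smallest circle enclosing two points has them as diameter endpoints.
Centre = midpoint = (-10, 0); r² = |AB|²/4 = 32/4 = 8.
Centre = (-10, 0).

(-10, 0)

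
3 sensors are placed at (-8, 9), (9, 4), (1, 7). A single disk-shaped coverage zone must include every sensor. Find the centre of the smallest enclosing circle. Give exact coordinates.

(0.5, 6.5)

Call the three points A, B, C in the order given.
Side lengths²: AB² = 314, AC² = 85, BC² = 73.
Since AB² = 314 ≥ 85 + 73 = 158, the angle opposite AB is not acute, so the smallest enclosing circle has AB as diameter.
Centre = midpoint of AB = (0.5, 6.5), r² = 314/4 = 78.5.
Centre = (0.5, 6.5).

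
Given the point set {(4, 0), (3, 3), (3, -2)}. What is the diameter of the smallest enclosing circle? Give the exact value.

5

Call the three points A, B, C in the order given.
Side lengths²: AB² = 10, AC² = 5, BC² = 25.
Since BC² = 25 ≥ 10 + 5 = 15, the angle opposite BC is not acute, so the smallest enclosing circle has BC as diameter.
Centre = midpoint of BC = (3, 0.5), r² = 25/4 = 6.25.
Diameter = 2r = 2√(6.25) = 5.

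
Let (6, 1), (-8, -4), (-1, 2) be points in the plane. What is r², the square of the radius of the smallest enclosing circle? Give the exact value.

Call the three points A, B, C in the order given.
Side lengths²: AB² = 221, AC² = 50, BC² = 85.
Since AB² = 221 ≥ 85 + 50 = 135, the angle opposite AB is not acute, so the smallest enclosing circle has AB as diameter.
Centre = midpoint of AB = (-1, -1.5), r² = 221/4 = 55.25.

55.25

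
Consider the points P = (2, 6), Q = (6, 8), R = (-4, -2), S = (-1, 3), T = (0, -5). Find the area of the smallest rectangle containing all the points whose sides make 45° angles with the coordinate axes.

In coordinates u = x + y, v = x − y the rectangle is axis-aligned; the map (x,y)→(u,v) scales areas by 2.
u-values: 8, 14, -6, 2, -5; range = 14 − (-6) = 20.
v-values: -4, -2, -2, -4, 5; range = 5 − (-4) = 9.
Area = (20 × 9) / 2 = 90.

90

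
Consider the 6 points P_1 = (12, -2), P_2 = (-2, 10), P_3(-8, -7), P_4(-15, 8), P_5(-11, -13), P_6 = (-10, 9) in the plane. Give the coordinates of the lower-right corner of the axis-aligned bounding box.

x-range [-15, 12], y-range [-13, 10].
The lower-right corner is (12, -13).

(12, -13)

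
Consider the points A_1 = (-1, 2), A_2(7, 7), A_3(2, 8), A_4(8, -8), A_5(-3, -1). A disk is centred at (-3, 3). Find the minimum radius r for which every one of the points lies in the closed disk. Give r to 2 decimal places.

15.56

The required radius is the distance from (-3, 3) to the farthest point.
Squared distances: 5, 116, 50, 242, 16.
Maximum is 242, attained at A_4.
r = √242 ≈ 15.56.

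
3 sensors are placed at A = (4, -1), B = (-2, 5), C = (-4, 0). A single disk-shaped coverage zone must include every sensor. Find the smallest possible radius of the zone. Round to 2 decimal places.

4.39

Side lengths²: AB² = 72, AC² = 65, BC² = 29.
Since AB² = 72 < 65 + 29 = 94, the triangle is acute, so the smallest enclosing circle is the circumcircle.
Circumcentre = (3/14, 17/14), r² = 1885/98.
r = √(1885/98) ≈ 4.39.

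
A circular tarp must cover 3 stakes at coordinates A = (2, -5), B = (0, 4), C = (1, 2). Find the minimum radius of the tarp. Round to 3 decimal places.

Side lengths²: AB² = 85, AC² = 50, BC² = 5.
Since AB² = 85 ≥ 50 + 5 = 55, the angle opposite AB is not acute, so the smallest enclosing circle has AB as diameter.
Centre = midpoint of AB = (1, -0.5), r² = 85/4 = 21.25.
r = √(21.25) ≈ 4.610.

4.610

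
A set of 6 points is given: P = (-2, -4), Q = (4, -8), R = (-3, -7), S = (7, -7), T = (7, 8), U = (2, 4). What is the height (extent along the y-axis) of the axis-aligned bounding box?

16

max y = 8, min y = -8, so height = 16.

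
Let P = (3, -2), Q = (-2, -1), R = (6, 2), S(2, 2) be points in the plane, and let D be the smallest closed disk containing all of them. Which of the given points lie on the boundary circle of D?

The farthest pair is Q–R with squared distance 73. The circle on this segment as diameter has centre (2, 0.5) and r² = 73/4 = 18.25.
Check P: distance² to centre = 7.25 ≤ 18.25, so it lies inside.
All remaining points lie in this disk, and no smaller disk contains both endpoints, so this is the minimum enclosing circle.
The points at distance exactly r from the centre are Q, R — 2 points.

Q, R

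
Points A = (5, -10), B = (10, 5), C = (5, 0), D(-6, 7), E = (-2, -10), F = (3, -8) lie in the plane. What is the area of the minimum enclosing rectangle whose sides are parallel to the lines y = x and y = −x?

378

In coordinates u = x + y, v = x − y the rectangle is axis-aligned; the map (x,y)→(u,v) scales areas by 2.
u-values: -5, 15, 5, 1, -12, -5; range = 15 − (-12) = 27.
v-values: 15, 5, 5, -13, 8, 11; range = 15 − (-13) = 28.
Area = (27 × 28) / 2 = 378.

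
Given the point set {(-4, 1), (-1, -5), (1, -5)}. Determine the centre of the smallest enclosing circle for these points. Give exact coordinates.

(-1.5, -2)

Call the three points A, B, C in the order given.
Side lengths²: AB² = 45, AC² = 61, BC² = 4.
Since AC² = 61 ≥ 45 + 4 = 49, the angle opposite AC is not acute, so the smallest enclosing circle has AC as diameter.
Centre = midpoint of AC = (-1.5, -2), r² = 61/4 = 15.25.
Centre = (-1.5, -2).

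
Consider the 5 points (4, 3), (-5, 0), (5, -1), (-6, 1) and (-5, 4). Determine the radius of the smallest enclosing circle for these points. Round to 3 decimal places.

5.647

The minimum enclosing circle is determined by three boundary points: (5, -1), (-6, 1), (-5, 4).
Their circumcentre is (-5/14, 11/14) with r² = 3125/98.
The farthest remaining point (4, 3) is at distance² 2341/98 ≤ 3125/98.
r = √(3125/98) ≈ 5.647.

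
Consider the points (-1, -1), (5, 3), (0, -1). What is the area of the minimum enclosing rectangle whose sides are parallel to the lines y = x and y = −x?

In coordinates u = x + y, v = x − y the rectangle is axis-aligned; the map (x,y)→(u,v) scales areas by 2.
u-values: -2, 8, -1; range = 8 − (-2) = 10.
v-values: 0, 2, 1; range = 2 − 0 = 2.
Area = (10 × 2) / 2 = 10.

10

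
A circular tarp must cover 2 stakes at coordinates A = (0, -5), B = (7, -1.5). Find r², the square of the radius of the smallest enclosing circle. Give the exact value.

15.3125

The smallest circle enclosing two points has them as diameter endpoints.
Centre = midpoint = (3.5, -3.25); r² = |AB|²/4 = 61.25/4 = 15.3125.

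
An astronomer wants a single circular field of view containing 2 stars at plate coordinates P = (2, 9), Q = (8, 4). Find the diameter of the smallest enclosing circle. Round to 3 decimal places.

The smallest circle enclosing two points has them as diameter endpoints.
Centre = midpoint = (5, 6.5); r² = |PQ|²/4 = 61/4 = 15.25.
Diameter = 2r = 2√(15.25) ≈ 7.810.

7.810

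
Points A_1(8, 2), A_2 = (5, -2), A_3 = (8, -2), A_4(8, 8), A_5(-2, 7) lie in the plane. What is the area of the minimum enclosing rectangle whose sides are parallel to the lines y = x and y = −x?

In coordinates u = x + y, v = x − y the rectangle is axis-aligned; the map (x,y)→(u,v) scales areas by 2.
u-values: 10, 3, 6, 16, 5; range = 16 − 3 = 13.
v-values: 6, 7, 10, 0, -9; range = 10 − (-9) = 19.
Area = (13 × 19) / 2 = 123.5.

123.5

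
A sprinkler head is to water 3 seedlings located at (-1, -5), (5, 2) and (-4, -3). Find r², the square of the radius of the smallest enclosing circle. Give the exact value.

26.5

Call the three points A, B, C in the order given.
Side lengths²: AB² = 85, AC² = 13, BC² = 106.
Since BC² = 106 ≥ 85 + 13 = 98, the angle opposite BC is not acute, so the smallest enclosing circle has BC as diameter.
Centre = midpoint of BC = (0.5, -0.5), r² = 106/4 = 26.5.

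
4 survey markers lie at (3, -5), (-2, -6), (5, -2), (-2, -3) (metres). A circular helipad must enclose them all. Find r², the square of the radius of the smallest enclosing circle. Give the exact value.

The minimum enclosing circle of a finite set is fixed by two of the points (as a diameter) or three (as a circumcircle).
The farthest pair is (-2, -6)–(5, -2) with squared distance 65. The circle on this segment as diameter has centre (1.5, -4) and r² = 65/4 = 16.25.
Check (3, -5): distance² to centre = 3.25 ≤ 16.25, so it lies inside.
All remaining points lie in this disk, and no smaller disk contains both endpoints, so this is the minimum enclosing circle.

16.25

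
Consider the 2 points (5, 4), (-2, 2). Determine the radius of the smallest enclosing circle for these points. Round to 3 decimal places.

3.640

The smallest circle enclosing two points has them as diameter endpoints.
Centre = midpoint = (1.5, 3); r² = |(5, 4)−(-2, 2)|²/4 = 53/4 = 13.25.
r = √(13.25) ≈ 3.640.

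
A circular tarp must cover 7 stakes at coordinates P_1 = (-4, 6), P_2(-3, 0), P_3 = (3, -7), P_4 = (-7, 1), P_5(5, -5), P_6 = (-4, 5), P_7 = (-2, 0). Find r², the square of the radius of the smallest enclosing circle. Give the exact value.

By Welzl's lemma the MEC is supported by two points (diametrically opposite) or three points (on a circumcircle).
The farthest pair is P_1–P_3 with squared distance 218. The circle on this segment as diameter has centre (-0.5, -0.5) and r² = 218/4 = 54.5.
Check P_2: distance² to centre = 6.5 ≤ 54.5, so it lies inside.
All remaining points lie in this disk, and no smaller disk contains both endpoints, so this is the minimum enclosing circle.

54.5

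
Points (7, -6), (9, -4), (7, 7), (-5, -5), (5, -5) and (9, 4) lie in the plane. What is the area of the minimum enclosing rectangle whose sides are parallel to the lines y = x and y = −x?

In coordinates u = x + y, v = x − y the rectangle is axis-aligned; the map (x,y)→(u,v) scales areas by 2.
u-values: 1, 5, 14, -10, 0, 13; range = 14 − (-10) = 24.
v-values: 13, 13, 0, 0, 10, 5; range = 13 − 0 = 13.
Area = (24 × 13) / 2 = 156.

156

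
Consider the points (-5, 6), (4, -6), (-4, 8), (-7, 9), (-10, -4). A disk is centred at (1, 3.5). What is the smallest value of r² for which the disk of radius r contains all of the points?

177.25

The required radius is the distance from (1, 3.5) to the farthest point.
Squared distances: 42.25, 99.25, 45.25, 94.25, 177.25.
Maximum is 177.25, attained at (-10, -4).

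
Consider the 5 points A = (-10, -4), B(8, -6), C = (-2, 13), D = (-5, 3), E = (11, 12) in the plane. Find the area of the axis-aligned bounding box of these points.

x ranges over [-10, 11], width 21.
y ranges over [-6, 13], height 19.
Area = 21 × 19 = 399.

399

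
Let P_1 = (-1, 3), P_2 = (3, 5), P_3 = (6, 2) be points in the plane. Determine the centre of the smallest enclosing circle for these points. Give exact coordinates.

Side lengths²: P_1P_2² = 20, P_1P_3² = 50, P_2P_3² = 18.
Since P_1P_3² = 50 ≥ 20 + 18 = 38, the angle opposite P_1P_3 is not acute, so the smallest enclosing circle has P_1P_3 as diameter.
Centre = midpoint of P_1P_3 = (2.5, 2.5), r² = 50/4 = 12.5.
Centre = (2.5, 2.5).

(2.5, 2.5)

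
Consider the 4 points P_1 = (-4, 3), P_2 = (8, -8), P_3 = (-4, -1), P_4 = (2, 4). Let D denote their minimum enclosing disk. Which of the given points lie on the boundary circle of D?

By Welzl's lemma the MEC is supported by two points (diametrically opposite) or three points (on a circumcircle).
The farthest pair is P_1–P_2 with squared distance 265. The circle on this segment as diameter has centre (2, -2.5) and r² = 265/4 = 66.25.
Check P_3: distance² to centre = 38.25 ≤ 66.25, so it lies inside.
All remaining points lie in this disk, and no smaller disk contains both endpoints, so this is the minimum enclosing circle.
The points at distance exactly r from the centre are P_1, P_2 — 2 points.

P_1, P_2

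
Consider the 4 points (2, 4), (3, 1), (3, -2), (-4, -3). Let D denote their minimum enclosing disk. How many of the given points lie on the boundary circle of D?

By Welzl's lemma the MEC is supported by two points (diametrically opposite) or three points (on a circumcircle).
The minimum enclosing circle is determined by three boundary points: (2, 4), (3, -2), (-4, -3).
Their circumcentre is (-79/86, 37/86) with r² = 78625/3698.
The farthest remaining point (3, 1) is at distance² 57985/3698 ≤ 78625/3698.
The points at distance exactly r from the centre are (2, 4), (3, -2), (-4, -3) — 3 points.

3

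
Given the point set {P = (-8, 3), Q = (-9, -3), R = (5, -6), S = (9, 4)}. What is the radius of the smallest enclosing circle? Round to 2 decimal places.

9.66

The farthest pair is Q–S with squared distance 373. The circle on this segment as diameter has centre (0, 0.5) and r² = 373/4 = 93.25.
Check P: distance² to centre = 70.25 ≤ 93.25, so it lies inside.
All remaining points lie in this disk, and no smaller disk contains both endpoints, so this is the minimum enclosing circle.
r = √(93.25) ≈ 9.66.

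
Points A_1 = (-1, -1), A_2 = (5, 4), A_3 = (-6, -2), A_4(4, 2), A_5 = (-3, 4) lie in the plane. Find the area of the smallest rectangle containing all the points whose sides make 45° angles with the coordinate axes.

76.5

In coordinates u = x + y, v = x − y the rectangle is axis-aligned; the map (x,y)→(u,v) scales areas by 2.
u-values: -2, 9, -8, 6, 1; range = 9 − (-8) = 17.
v-values: 0, 1, -4, 2, -7; range = 2 − (-7) = 9.
Area = (17 × 9) / 2 = 76.5.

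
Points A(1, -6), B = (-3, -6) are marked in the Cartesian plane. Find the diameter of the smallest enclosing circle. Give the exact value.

The smallest circle enclosing two points has them as diameter endpoints.
Centre = midpoint = (-1, -6); r² = |AB|²/4 = 16/4 = 4.
Diameter = 2r = 2√4 = 4.

4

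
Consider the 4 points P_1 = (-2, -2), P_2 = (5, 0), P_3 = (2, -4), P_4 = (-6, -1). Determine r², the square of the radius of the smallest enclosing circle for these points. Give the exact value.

30.5

The minimum enclosing circle of a finite set is fixed by two of the points (as a diameter) or three (as a circumcircle).
The farthest pair is P_2–P_4 with squared distance 122. The circle on this segment as diameter has centre (-0.5, -0.5) and r² = 122/4 = 30.5.
Check P_1: distance² to centre = 4.5 ≤ 30.5, so it lies inside.
All remaining points lie in this disk, and no smaller disk contains both endpoints, so this is the minimum enclosing circle.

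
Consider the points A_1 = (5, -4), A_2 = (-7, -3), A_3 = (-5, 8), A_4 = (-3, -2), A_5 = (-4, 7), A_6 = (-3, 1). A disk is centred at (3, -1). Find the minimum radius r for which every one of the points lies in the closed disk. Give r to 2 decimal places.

12.04

The required radius is the distance from (3, -1) to the farthest point.
Squared distances: 13, 104, 145, 37, 113, 40.
Maximum is 145, attained at A_3.
r = √145 ≈ 12.04.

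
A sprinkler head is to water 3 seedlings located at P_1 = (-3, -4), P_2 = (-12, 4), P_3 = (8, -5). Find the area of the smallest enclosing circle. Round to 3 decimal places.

Side lengths²: P_1P_2² = 145, P_1P_3² = 122, P_2P_3² = 481.
Since P_2P_3² = 481 ≥ 145 + 122 = 267, the angle opposite P_2P_3 is not acute, so the smallest enclosing circle has P_2P_3 as diameter.
Centre = midpoint of P_2P_3 = (-2, -0.5), r² = 481/4 = 120.25.
Area = π·r² = π·120.25 ≈ 377.777.

377.777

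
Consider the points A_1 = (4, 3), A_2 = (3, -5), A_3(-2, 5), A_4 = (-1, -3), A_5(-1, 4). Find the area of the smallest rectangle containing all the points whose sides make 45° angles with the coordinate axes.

In coordinates u = x + y, v = x − y the rectangle is axis-aligned; the map (x,y)→(u,v) scales areas by 2.
u-values: 7, -2, 3, -4, 3; range = 7 − (-4) = 11.
v-values: 1, 8, -7, 2, -5; range = 8 − (-7) = 15.
Area = (11 × 15) / 2 = 82.5.

82.5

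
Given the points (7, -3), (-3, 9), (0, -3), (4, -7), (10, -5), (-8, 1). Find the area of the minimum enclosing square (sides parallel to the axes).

The bounding box has width 18 and height 16.
An axis-aligned square enclosing the set must have side ≥ max(width, height).
So the minimum side is max(18, 16) = 18.
Area = 18² = 324.

324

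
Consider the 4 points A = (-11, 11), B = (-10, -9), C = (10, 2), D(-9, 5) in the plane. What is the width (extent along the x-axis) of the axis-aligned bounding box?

max x = 10, min x = -11, so width = 21.

21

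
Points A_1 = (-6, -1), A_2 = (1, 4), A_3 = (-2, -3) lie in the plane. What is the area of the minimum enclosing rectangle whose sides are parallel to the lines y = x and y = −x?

In coordinates u = x + y, v = x − y the rectangle is axis-aligned; the map (x,y)→(u,v) scales areas by 2.
u-values: -7, 5, -5; range = 5 − (-7) = 12.
v-values: -5, -3, 1; range = 1 − (-5) = 6.
Area = (12 × 6) / 2 = 36.

36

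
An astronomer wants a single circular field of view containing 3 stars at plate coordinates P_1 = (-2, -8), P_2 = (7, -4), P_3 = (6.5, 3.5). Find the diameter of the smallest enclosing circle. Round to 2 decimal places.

Side lengths²: P_1P_2² = 97, P_1P_3² = 204.5, P_2P_3² = 56.5.
Since P_1P_3² = 204.5 ≥ 97 + 56.5 = 153.5, the angle opposite P_1P_3 is not acute, so the smallest enclosing circle has P_1P_3 as diameter.
Centre = midpoint of P_1P_3 = (2.25, -2.25), r² = 204.5/4 = 51.125.
Diameter = 2r = 2√(51.125) ≈ 14.30.

14.30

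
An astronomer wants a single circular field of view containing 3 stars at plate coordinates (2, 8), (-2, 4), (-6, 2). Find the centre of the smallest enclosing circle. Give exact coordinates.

(-2, 5)

Call the three points A, B, C in the order given.
Side lengths²: AB² = 32, AC² = 100, BC² = 20.
Since AC² = 100 ≥ 32 + 20 = 52, the angle opposite AC is not acute, so the smallest enclosing circle has AC as diameter.
Centre = midpoint of AC = (-2, 5), r² = 100/4 = 25.
Centre = (-2, 5).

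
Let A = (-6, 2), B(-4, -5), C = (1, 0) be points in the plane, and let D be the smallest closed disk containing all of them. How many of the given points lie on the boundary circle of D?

3

Side lengths²: AB² = 53, AC² = 53, BC² = 50.
Since AC² = 53 < 53 + 50 = 103, the triangle is acute, so the smallest enclosing circle is the circumcircle.
Circumcentre = (-55/18, -17/18), r² = 2809/162.
The points at distance exactly r from the centre are A, B, C — 3 points.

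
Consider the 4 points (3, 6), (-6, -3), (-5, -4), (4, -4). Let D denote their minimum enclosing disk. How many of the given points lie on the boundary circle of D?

3

The minimum enclosing circle is determined by three boundary points: (3, 6), (-6, -3), (4, -4).
Their circumcentre is (-13/22, 13/22) with r² = 10201/242.
The farthest remaining point (-5, -4) is at distance² 9805/242 ≤ 10201/242.
The points at distance exactly r from the centre are (3, 6), (-6, -3), (4, -4) — 3 points.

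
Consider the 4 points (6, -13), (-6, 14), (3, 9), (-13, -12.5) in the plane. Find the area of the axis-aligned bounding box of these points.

513

x ranges over [-13, 6], width 19.
y ranges over [-13, 14], height 27.
Area = 19 × 27 = 513.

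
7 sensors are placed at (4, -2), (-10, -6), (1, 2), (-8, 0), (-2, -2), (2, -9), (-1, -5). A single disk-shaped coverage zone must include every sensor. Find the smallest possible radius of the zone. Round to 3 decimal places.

7.280

By Welzl's lemma the MEC is supported by two points (diametrically opposite) or three points (on a circumcircle).
The farthest pair is (4, -2)–(-10, -6) with squared distance 212. The circle on this segment as diameter has centre (-3, -4) and r² = 212/4 = 53.
Check (1, 2): distance² to centre = 52 ≤ 53, so it lies inside.
All remaining points lie in this disk, and no smaller disk contains both endpoints, so this is the minimum enclosing circle.
r = √53 ≈ 7.280.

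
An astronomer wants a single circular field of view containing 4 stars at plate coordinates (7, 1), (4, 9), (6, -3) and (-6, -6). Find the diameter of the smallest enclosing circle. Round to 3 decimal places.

18.028

The minimum enclosing circle of a finite set is fixed by two of the points (as a diameter) or three (as a circumcircle).
The farthest pair is (4, 9)–(-6, -6) with squared distance 325. The circle on this segment as diameter has centre (-1, 1.5) and r² = 325/4 = 81.25.
Check (7, 1): distance² to centre = 64.25 ≤ 81.25, so it lies inside.
All remaining points lie in this disk, and no smaller disk contains both endpoints, so this is the minimum enclosing circle.
Diameter = 2r = 2√(81.25) ≈ 18.028.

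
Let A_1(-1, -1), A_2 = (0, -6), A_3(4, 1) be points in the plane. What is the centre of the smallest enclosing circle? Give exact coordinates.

(2, -2.5)

Side lengths²: A_1A_2² = 26, A_1A_3² = 29, A_2A_3² = 65.
Since A_2A_3² = 65 ≥ 29 + 26 = 55, the angle opposite A_2A_3 is not acute, so the smallest enclosing circle has A_2A_3 as diameter.
Centre = midpoint of A_2A_3 = (2, -2.5), r² = 65/4 = 16.25.
Centre = (2, -2.5).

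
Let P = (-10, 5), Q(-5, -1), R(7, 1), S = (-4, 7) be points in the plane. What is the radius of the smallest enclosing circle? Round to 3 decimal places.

The minimum enclosing circle of a finite set is fixed by two of the points (as a diameter) or three (as a circumcircle).
The farthest pair is P–R with squared distance 305. The circle on this segment as diameter has centre (-1.5, 3) and r² = 305/4 = 76.25.
Check Q: distance² to centre = 28.25 ≤ 76.25, so it lies inside.
All remaining points lie in this disk, and no smaller disk contains both endpoints, so this is the minimum enclosing circle.
r = √(76.25) ≈ 8.732.

8.732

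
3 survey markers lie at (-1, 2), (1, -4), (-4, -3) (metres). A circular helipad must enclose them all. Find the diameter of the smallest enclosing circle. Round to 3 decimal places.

6.716

Call the three points A, B, C in the order given.
Side lengths²: AB² = 40, AC² = 34, BC² = 26.
Since AB² = 40 < 34 + 26 = 60, the triangle is acute, so the smallest enclosing circle is the circumcircle.
Circumcentre = (-15/14, -19/14), r² = 1105/98.
Diameter = 2r = 2√(1105/98) ≈ 6.716.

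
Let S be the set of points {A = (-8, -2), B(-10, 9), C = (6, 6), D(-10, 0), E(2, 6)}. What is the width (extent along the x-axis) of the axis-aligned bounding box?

16

max x = 6, min x = -10, so width = 16.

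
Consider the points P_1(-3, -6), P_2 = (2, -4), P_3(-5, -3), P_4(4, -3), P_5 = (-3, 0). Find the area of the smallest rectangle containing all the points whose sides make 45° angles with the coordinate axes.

In coordinates u = x + y, v = x − y the rectangle is axis-aligned; the map (x,y)→(u,v) scales areas by 2.
u-values: -9, -2, -8, 1, -3; range = 1 − (-9) = 10.
v-values: 3, 6, -2, 7, -3; range = 7 − (-3) = 10.
Area = (10 × 10) / 2 = 50.

50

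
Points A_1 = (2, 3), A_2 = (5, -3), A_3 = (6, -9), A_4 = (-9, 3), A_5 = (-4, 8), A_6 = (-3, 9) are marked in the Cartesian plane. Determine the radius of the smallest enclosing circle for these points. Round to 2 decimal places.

10.12

By Welzl's lemma the MEC is supported by two points (diametrically opposite) or three points (on a circumcircle).
The minimum enclosing circle is determined by three boundary points: A_3, A_4, A_6.
Their circumcentre is (0.5, -0.5) with r² = 102.5.
The farthest remaining point A_5 is at distance² 92.5 ≤ 102.5.
r = √(102.5) ≈ 10.12.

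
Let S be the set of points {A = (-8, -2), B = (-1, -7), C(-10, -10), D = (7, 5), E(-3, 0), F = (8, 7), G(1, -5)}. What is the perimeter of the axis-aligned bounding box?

70

Width = max x − min x = 8 − (-10) = 18.
Height = max y − min y = 7 − (-10) = 17.
Perimeter = 2(18 + 17) = 70.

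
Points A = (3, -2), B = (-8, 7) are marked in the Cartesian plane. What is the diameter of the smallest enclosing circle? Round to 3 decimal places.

14.213

The smallest circle enclosing two points has them as diameter endpoints.
Centre = midpoint = (-2.5, 2.5); r² = |AB|²/4 = 202/4 = 50.5.
Diameter = 2r = 2√(50.5) ≈ 14.213.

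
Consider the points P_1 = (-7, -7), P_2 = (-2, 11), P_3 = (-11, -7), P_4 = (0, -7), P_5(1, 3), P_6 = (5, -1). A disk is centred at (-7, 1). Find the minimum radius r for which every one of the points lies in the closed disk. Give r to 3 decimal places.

12.166

The required radius is the distance from (-7, 1) to the farthest point.
Squared distances: 64, 125, 80, 113, 68, 148.
Maximum is 148, attained at P_6.
r = √148 ≈ 12.166.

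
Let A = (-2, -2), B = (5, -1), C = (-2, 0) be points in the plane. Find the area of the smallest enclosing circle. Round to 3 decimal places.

40.071

Side lengths²: AB² = 50, AC² = 4, BC² = 50.
Since BC² = 50 < 50 + 4 = 54, the triangle is acute, so the smallest enclosing circle is the circumcircle.
Circumcentre = (10/7, -1), r² = 625/49.
Area = π·r² = π·625/49 ≈ 40.071.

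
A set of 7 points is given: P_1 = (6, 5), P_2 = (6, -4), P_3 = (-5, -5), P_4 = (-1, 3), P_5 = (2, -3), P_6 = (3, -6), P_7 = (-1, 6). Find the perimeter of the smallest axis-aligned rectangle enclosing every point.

46

Width = max x − min x = 6 − (-5) = 11.
Height = max y − min y = 6 − (-6) = 12.
Perimeter = 2(11 + 12) = 46.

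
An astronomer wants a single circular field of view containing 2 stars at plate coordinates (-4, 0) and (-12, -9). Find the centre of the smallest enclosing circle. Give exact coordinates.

The smallest circle enclosing two points has them as diameter endpoints.
Centre = midpoint = (-8, -4.5); r² = |(-4, 0)−(-12, -9)|²/4 = 145/4 = 36.25.
Centre = (-8, -4.5).

(-8, -4.5)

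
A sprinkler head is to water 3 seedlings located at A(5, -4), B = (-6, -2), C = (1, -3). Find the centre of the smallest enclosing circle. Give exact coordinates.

(-0.5, -3)

Side lengths²: AB² = 125, AC² = 17, BC² = 50.
Since AB² = 125 ≥ 50 + 17 = 67, the angle opposite AB is not acute, so the smallest enclosing circle has AB as diameter.
Centre = midpoint of AB = (-0.5, -3), r² = 125/4 = 31.25.
Centre = (-0.5, -3).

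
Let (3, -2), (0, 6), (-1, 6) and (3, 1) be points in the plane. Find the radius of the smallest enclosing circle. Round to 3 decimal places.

A smallest enclosing disk is always determined by at most three of the input points on its boundary.
The farthest pair is (3, -2)–(-1, 6) with squared distance 80. The circle on this segment as diameter has centre (1, 2) and r² = 80/4 = 20.
Check (0, 6): distance² to centre = 17 ≤ 20, so it lies inside.
All remaining points lie in this disk, and no smaller disk contains both endpoints, so this is the minimum enclosing circle.
r = √20 ≈ 4.472.

4.472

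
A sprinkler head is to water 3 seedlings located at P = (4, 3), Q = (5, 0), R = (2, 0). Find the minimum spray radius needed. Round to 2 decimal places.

Side lengths²: PQ² = 10, PR² = 13, QR² = 9.
Since PR² = 13 < 10 + 9 = 19, the triangle is acute, so the smallest enclosing circle is the circumcircle.
Circumcentre = (3.5, 7/6), r² = 65/18.
r = √(65/18) ≈ 1.90.

1.90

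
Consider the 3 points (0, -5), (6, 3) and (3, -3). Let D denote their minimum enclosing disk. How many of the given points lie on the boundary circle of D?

2

Call the three points A, B, C in the order given.
Side lengths²: AB² = 100, AC² = 13, BC² = 45.
Since AB² = 100 ≥ 45 + 13 = 58, the angle opposite AB is not acute, so the smallest enclosing circle has AB as diameter.
Centre = midpoint of AB = (3, -1), r² = 100/4 = 25.
The points at distance exactly r from the centre are (0, -5), (6, 3) — 2 points.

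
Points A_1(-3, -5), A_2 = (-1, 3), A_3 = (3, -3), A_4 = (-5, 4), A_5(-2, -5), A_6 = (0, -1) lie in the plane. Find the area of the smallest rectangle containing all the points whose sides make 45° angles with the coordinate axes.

In coordinates u = x + y, v = x − y the rectangle is axis-aligned; the map (x,y)→(u,v) scales areas by 2.
u-values: -8, 2, 0, -1, -7, -1; range = 2 − (-8) = 10.
v-values: 2, -4, 6, -9, 3, 1; range = 6 − (-9) = 15.
Area = (10 × 15) / 2 = 75.

75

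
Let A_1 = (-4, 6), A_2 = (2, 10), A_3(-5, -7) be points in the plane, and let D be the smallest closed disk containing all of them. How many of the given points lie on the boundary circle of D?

2

Side lengths²: A_1A_2² = 52, A_1A_3² = 170, A_2A_3² = 338.
Since A_2A_3² = 338 ≥ 170 + 52 = 222, the angle opposite A_2A_3 is not acute, so the smallest enclosing circle has A_2A_3 as diameter.
Centre = midpoint of A_2A_3 = (-1.5, 1.5), r² = 338/4 = 84.5.
The points at distance exactly r from the centre are A_2, A_3 — 2 points.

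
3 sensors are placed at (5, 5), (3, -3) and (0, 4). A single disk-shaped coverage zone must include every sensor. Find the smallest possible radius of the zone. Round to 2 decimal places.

4.21

Call the three points A, B, C in the order given.
Side lengths²: AB² = 68, AC² = 26, BC² = 58.
Since AB² = 68 < 58 + 26 = 84, the triangle is acute, so the smallest enclosing circle is the circumcircle.
Circumcentre = (60/19, 23/19), r² = 6409/361.
r = √(6409/361) ≈ 4.21.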